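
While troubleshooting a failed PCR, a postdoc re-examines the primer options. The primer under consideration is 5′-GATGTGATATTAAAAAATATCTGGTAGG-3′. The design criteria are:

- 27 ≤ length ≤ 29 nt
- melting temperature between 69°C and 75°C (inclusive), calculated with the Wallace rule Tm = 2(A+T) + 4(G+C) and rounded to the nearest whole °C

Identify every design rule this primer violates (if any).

Base counts: A=11, T=9, G=7, C=1 (length 28).
length: length 28 ✓
Tm: Tm = 2·20 + 4·8 = 72°C ✓

Meets all criteria.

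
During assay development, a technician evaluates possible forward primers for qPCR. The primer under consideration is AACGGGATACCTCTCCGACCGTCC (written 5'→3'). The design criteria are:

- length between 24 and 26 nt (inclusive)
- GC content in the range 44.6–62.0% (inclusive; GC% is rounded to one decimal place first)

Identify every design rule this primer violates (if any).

Fails: GC content.

Base counts: A=5, T=4, G=5, C=10 (length 24).
length: length 24 ✓
GC content: GC 15/24 = 62.5%, outside 44.6–62.0% ✗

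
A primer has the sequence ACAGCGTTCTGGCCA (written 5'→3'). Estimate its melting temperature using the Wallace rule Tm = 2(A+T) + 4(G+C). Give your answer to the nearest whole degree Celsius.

Base counts: A=3, T=3, G=4, C=5 (length 15).
Tm = 2·(3+3) + 4·(4+5) = 2·6 + 4·9 = 12 + 36 = 48°C.

48°C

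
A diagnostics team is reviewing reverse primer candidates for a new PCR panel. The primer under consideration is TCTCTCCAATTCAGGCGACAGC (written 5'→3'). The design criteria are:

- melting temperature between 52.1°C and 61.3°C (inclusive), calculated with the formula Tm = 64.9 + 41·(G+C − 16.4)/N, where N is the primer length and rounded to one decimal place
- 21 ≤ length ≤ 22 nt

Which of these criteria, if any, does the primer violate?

Meets all criteria.

Base counts: A=5, T=5, G=4, C=8 (length 22).
Tm: Tm = 64.9 + 41·(12 − 16.4)/22 = 56.7°C ✓
length: length 22 ✓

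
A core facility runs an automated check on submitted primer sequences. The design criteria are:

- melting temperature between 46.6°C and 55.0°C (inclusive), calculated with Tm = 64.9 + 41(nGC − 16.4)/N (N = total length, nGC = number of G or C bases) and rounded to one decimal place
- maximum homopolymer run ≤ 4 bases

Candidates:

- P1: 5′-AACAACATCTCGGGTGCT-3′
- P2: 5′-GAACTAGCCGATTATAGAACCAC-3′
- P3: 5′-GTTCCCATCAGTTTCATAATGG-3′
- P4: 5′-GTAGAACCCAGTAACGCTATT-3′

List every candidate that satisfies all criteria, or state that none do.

P1 (18 nt, A=5 T=4 G=4 C=5): Tm = 64.9 + 41·(9 − 16.4)/18 = 48.0°C ✓; longest run = 3 ✓ — passes.
P2 (23 nt, A=9 T=4 G=4 C=6): Tm = 64.9 + 41·(10 − 16.4)/23 = 53.5°C ✓; longest run = 2 ✓ — passes.
P3 (22 nt, A=5 T=8 G=4 C=5): Tm = 64.9 + 41·(9 − 16.4)/22 = 51.1°C ✓; longest run = 3 ✓ — passes.
P4 (21 nt, A=7 T=5 G=4 C=5): Tm = 64.9 + 41·(9 − 16.4)/21 = 50.5°C ✓; longest run = 3 ✓ — passes.

P1, P2, P3 and P4.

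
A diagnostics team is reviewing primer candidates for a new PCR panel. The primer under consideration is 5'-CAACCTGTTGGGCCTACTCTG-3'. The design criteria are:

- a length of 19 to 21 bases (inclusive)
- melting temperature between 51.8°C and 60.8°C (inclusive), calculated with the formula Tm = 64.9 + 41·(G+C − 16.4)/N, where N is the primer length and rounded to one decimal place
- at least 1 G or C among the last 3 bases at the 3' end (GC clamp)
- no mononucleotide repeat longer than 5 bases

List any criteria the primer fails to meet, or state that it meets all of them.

Meets all criteria.

Base counts: A=3, T=6, G=5, C=7 (length 21).
length: length 21 ✓
Tm: Tm = 64.9 + 41·(12 − 16.4)/21 = 56.3°C ✓
GC clamp: 3' end CTG has 2 G/C ✓
homopolymer run: longest run = 3 ✓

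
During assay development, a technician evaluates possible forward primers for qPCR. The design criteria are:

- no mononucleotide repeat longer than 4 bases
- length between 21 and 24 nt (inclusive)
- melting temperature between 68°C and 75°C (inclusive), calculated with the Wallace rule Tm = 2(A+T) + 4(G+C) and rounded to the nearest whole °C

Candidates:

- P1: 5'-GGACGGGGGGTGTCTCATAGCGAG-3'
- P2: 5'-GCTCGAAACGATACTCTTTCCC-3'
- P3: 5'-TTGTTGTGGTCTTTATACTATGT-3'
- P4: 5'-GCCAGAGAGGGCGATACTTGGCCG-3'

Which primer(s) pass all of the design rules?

P1 (24 nt, A=4 T=4 G=12 C=4): longest run = 6, exceeds 4 ✗; length 24 ✓; Tm = 2·8 + 4·16 = 80°C, outside 68–75°C ✗ — fails.
P2 (22 nt, A=5 T=6 G=3 C=8): longest run = 3 ✓; length 22 ✓; Tm = 2·11 + 4·11 = 66°C, outside 68–75°C ✗ — fails.
P3 (23 nt, A=3 T=13 G=5 C=2): longest run = 3 ✓; length 23 ✓; Tm = 2·16 + 4·7 = 60°C, outside 68–75°C ✗ — fails.
P4 (24 nt, A=5 T=3 G=10 C=6): longest run = 3 ✓; length 24 ✓; Tm = 2·8 + 4·16 = 80°C, outside 68–75°C ✗ — fails.

None of the candidates satisfy all criteria.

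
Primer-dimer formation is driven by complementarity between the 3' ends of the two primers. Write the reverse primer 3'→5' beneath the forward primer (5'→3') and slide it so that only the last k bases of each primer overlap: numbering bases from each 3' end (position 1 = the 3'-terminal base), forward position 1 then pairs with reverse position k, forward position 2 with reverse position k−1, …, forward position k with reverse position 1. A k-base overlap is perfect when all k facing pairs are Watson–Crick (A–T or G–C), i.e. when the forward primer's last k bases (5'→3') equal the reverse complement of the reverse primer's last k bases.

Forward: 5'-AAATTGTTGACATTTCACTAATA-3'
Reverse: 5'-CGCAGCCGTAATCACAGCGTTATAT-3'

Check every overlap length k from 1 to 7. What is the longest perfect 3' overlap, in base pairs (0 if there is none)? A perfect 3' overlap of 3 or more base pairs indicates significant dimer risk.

Last 7 bases (5'→3') — forward …ACTAATA, reverse …GTTATAT.
Reverse complement of the reverse primer's last 7 bases: ATATAAC; its first k bases are the reverse complement of the reverse primer's last k bases, so a perfect k-base overlap needs the forward primer's last k bases to equal them.
Comparing (forward last k vs required): k=1: A vs A ✓; k=2: TA vs AT ✗; k=3: ATA vs ATA ✓; k=4: AATA vs ATAT ✗; k=5: TAATA vs ATATA ✗; k=6: CTAATA vs ATATAA ✗; k=7: ACTAATA vs ATATAAC ✗.
Perfect overlaps at k = 1, 3; the largest is 3.

Longest perfect overlap: 3 complementary base pairs; significant dimer risk (threshold 3).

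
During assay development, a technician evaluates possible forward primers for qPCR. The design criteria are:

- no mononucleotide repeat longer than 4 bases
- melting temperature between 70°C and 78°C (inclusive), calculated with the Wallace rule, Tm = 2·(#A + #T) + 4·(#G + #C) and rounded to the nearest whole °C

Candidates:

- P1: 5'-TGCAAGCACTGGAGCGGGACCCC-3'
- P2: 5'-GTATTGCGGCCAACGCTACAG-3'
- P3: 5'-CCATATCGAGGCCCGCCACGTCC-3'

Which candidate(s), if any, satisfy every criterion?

P1 and P3.

P1 (23 nt, A=5 T=2 G=8 C=8): longest run = 4 ✓; Tm = 2·7 + 4·16 = 78°C ✓ — passes.
P2 (21 nt, A=5 T=4 G=6 C=6): longest run = 2 ✓; Tm = 2·9 + 4·12 = 66°C, outside 70–78°C ✗ — fails.
P3 (23 nt, A=4 T=3 G=5 C=11): longest run = 3 ✓; Tm = 2·7 + 4·16 = 78°C ✓ — passes.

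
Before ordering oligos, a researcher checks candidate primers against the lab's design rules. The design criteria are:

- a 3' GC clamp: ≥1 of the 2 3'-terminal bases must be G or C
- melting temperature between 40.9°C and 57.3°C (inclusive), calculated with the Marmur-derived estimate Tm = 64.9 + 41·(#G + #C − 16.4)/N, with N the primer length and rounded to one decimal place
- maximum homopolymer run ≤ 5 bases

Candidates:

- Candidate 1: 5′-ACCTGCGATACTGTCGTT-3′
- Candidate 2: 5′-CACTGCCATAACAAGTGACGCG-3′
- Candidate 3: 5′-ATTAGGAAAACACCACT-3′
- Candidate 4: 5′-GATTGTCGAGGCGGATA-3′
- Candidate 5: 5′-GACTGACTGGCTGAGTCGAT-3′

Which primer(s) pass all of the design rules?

Candidate 1 (18 nt, A=3 T=6 G=4 C=5): 3' end TT has 0 G/C, need ≥1 ✗; Tm = 64.9 + 41·(9 − 16.4)/18 = 48.0°C ✓; longest run = 2 ✓ — fails.
Candidate 2 (22 nt, A=7 T=3 G=5 C=7): 3' end CG has 2 G/C ✓; Tm = 64.9 + 41·(12 − 16.4)/22 = 56.7°C ✓; longest run = 2 ✓ — passes.
Candidate 3 (17 nt, A=8 T=3 G=2 C=4): 3' end CT has 1 G/C ✓; Tm = 64.9 + 41·(6 − 16.4)/17 = 39.8°C, outside 40.9–57.3°C ✗; longest run = 4 ✓ — fails.
Candidate 4 (17 nt, A=4 T=4 G=7 C=2): 3' end TA has 0 G/C, need ≥1 ✗; Tm = 64.9 + 41·(9 − 16.4)/17 = 47.1°C ✓; longest run = 2 ✓ — fails.
Candidate 5 (20 nt, A=4 T=5 G=7 C=4): 3' end AT has 0 G/C, need ≥1 ✗; Tm = 64.9 + 41·(11 − 16.4)/20 = 53.8°C ✓; longest run = 2 ✓ — fails.

Candidate 2 only.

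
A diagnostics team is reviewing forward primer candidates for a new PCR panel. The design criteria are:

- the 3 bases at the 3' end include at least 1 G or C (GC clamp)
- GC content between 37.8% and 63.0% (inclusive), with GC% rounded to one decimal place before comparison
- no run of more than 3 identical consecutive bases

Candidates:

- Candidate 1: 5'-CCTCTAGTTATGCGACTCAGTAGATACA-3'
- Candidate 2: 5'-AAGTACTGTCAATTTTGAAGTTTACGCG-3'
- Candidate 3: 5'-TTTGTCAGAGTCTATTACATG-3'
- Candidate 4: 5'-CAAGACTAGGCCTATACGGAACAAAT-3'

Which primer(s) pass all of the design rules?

Candidate 1 (28 nt, A=8 T=8 G=5 C=7): 3' end ACA has 1 G/C ✓; GC 12/28 = 42.9% ✓; longest run = 2 ✓ — passes.
Candidate 2 (28 nt, A=8 T=10 G=6 C=4): 3' end GCG has 3 G/C ✓; GC 10/28 = 35.7%, outside 37.8–63.0% ✗; longest run = 4, exceeds 3 ✗ — fails.
Candidate 3 (21 nt, A=5 T=9 G=4 C=3): 3' end ATG has 1 G/C ✓; GC 7/21 = 33.3%, outside 37.8–63.0% ✗; longest run = 3 ✓ — fails.
Candidate 4 (26 nt, A=11 T=4 G=5 C=6): 3' end AAT has 0 G/C, need ≥1 ✗; GC 11/26 = 42.3% ✓; longest run = 3 ✓ — fails.

Candidate 1 only.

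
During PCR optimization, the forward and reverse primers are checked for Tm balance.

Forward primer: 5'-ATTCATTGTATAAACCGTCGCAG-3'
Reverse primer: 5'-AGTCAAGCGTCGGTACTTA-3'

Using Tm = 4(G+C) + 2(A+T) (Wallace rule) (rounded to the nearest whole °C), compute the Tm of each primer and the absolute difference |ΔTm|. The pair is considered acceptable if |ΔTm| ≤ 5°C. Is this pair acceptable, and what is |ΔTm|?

Forward: A=7 T=7 G=4 C=5 → Tm = 2·14 + 4·9 = 64°C.
Reverse: A=5 T=5 G=5 C=4 → Tm = 2·10 + 4·9 = 56°C.
|ΔTm| = |64 − 56| = 8°C, > 5°C.

|ΔTm| = 8°C; the pair is not acceptable.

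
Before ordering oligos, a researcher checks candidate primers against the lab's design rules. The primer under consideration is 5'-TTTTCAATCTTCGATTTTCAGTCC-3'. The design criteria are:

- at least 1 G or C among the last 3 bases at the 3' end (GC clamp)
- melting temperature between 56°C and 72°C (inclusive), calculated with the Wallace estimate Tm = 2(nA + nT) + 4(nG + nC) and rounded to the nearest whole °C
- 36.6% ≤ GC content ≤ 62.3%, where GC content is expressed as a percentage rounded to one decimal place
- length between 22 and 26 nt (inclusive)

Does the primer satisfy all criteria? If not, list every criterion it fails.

Base counts: A=4, T=12, G=2, C=6 (length 24).
GC clamp: 3' end TCC has 2 G/C ✓
Tm: Tm = 2·16 + 4·8 = 64°C ✓
GC content: GC 8/24 = 33.3%, outside 36.6–62.3% ✗
length: length 24 ✓

Fails: GC content.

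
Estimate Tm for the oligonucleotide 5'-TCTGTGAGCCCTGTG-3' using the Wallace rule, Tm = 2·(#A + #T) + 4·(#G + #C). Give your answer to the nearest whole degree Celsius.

48°C

Base counts: A=1, T=5, G=5, C=4 (length 15).
Tm = 2·(1+5) + 4·(5+4) = 2·6 + 4·9 = 12 + 36 = 48°C.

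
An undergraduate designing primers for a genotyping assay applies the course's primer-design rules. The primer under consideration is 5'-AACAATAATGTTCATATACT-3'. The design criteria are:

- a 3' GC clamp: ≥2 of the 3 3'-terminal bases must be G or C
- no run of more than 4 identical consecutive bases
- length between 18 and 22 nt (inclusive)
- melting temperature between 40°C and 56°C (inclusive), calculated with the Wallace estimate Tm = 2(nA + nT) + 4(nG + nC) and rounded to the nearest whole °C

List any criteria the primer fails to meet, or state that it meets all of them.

Fails: GC clamp.

Base counts: A=9, T=7, G=1, C=3 (length 20).
GC clamp: 3' end ACT has 1 G/C, need ≥2 ✗
homopolymer run: longest run = 2 ✓
length: length 20 ✓
Tm: Tm = 2·16 + 4·4 = 48°C ✓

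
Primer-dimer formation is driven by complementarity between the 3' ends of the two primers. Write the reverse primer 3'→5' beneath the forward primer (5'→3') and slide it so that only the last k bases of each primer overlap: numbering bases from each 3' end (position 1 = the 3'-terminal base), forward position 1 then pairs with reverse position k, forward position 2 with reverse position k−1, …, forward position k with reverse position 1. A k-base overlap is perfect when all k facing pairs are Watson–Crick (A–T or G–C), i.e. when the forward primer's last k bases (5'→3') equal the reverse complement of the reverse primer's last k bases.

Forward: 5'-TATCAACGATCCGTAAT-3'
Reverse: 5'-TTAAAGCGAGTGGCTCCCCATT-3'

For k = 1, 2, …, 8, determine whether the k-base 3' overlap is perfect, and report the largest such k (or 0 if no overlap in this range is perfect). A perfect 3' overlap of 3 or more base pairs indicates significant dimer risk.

Longest perfect overlap: 3 complementary base pairs; significant dimer risk (threshold 3).

Last 8 bases (5'→3') — forward …TCCGTAAT, reverse …TCCCCATT.
Reverse complement of the reverse primer's last 8 bases: AATGGGGA; its first k bases are the reverse complement of the reverse primer's last k bases, so a perfect k-base overlap needs the forward primer's last k bases to equal them.
Comparing (forward last k vs required): k=1: T vs A ✗; k=2: AT vs AA ✗; k=3: AAT vs AAT ✓; k=4: TAAT vs AATG ✗; k=5: GTAAT vs AATGG ✗; k=6: CGTAAT vs AATGGG ✗; k=7: CCGTAAT vs AATGGGG ✗; k=8: TCCGTAAT vs AATGGGGA ✗.
Only k = 3 is perfect, so the longest perfect 3' overlap is 3.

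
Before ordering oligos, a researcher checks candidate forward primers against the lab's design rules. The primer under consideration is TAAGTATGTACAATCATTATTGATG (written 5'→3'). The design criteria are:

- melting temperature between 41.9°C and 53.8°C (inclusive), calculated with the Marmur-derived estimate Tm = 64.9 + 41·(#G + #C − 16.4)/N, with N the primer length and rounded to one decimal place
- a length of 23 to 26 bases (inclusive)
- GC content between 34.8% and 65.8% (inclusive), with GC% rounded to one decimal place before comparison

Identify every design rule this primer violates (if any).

Fails: GC content.

Base counts: A=9, T=10, G=4, C=2 (length 25).
Tm: Tm = 64.9 + 41·(6 − 16.4)/25 = 47.8°C ✓
length: length 25 ✓
GC content: GC 6/25 = 24.0%, outside 34.8–65.8% ✗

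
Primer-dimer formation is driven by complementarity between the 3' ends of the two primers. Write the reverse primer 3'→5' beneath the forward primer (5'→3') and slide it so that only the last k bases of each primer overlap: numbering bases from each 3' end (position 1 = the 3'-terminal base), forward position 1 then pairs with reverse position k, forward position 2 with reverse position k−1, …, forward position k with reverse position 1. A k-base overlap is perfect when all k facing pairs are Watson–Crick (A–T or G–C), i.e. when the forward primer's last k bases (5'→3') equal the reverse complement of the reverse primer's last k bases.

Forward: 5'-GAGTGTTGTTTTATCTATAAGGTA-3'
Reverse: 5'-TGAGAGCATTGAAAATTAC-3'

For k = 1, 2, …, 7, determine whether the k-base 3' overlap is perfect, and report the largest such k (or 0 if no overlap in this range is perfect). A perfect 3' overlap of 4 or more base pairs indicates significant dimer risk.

Last 7 bases (5'→3') — forward …TAAGGTA, reverse …AAATTAC.
Reverse complement of the reverse primer's last 7 bases: GTAATTT; its first k bases are the reverse complement of the reverse primer's last k bases, so a perfect k-base overlap needs the forward primer's last k bases to equal them.
Comparing (forward last k vs required): k=1: A vs G ✗; k=2: TA vs GT ✗; k=3: GTA vs GTA ✓; k=4: GGTA vs GTAA ✗; k=5: AGGTA vs GTAAT ✗; k=6: AAGGTA vs GTAATT ✗; k=7: TAAGGTA vs GTAATTT ✗.
Only k = 3 is perfect, so the longest perfect 3' overlap is 3.

Longest perfect overlap: 3 complementary base pairs; below the dimer-risk threshold (threshold 4).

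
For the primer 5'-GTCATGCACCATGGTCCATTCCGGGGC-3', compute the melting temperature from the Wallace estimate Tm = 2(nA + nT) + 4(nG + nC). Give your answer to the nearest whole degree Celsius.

Base counts: A=4, T=6, G=8, C=9 (length 27).
Tm = 2·(4+6) + 4·(8+9) = 2·10 + 4·17 = 20 + 68 = 88°C.

88°C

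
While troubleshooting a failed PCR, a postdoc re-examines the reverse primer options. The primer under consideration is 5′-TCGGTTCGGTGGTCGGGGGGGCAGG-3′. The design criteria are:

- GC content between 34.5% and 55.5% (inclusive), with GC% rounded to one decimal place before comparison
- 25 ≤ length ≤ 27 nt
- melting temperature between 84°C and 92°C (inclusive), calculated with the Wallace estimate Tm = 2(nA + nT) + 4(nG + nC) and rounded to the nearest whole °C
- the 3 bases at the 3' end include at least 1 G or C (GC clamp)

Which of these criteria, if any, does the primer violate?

Base counts: A=1, T=5, G=15, C=4 (length 25).
GC content: GC 19/25 = 76.0%, outside 34.5–55.5% ✗
length: length 25 ✓
Tm: Tm = 2·6 + 4·19 = 88°C ✓
GC clamp: 3' end AGG has 2 G/C ✓

Fails: GC content.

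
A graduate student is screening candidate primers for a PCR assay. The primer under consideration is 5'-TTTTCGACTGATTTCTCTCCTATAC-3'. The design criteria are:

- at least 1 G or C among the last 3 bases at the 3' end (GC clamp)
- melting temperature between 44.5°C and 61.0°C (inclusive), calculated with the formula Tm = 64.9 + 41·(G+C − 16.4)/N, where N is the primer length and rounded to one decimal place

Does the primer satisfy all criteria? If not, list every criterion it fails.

Base counts: A=4, T=12, G=2, C=7 (length 25).
GC clamp: 3' end TAC has 1 G/C ✓
Tm: Tm = 64.9 + 41·(9 − 16.4)/25 = 52.8°C ✓

Meets all criteria.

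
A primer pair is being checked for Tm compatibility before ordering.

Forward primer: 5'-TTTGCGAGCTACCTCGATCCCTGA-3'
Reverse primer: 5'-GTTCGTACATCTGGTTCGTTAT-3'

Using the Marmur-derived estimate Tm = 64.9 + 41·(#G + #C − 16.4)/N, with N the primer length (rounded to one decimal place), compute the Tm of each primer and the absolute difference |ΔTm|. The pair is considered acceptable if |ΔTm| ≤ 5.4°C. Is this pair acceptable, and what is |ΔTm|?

Forward: G+C = 13, N = 24 → Tm = 64.9 + 41·(13 − 16.4)/24 = 59.1°C.
Reverse: G+C = 9, N = 22 → Tm = 64.9 + 41·(9 − 16.4)/22 = 51.1°C.
|ΔTm| = |59.1 − 51.1| = 8.0°C, > 5.4°C.

|ΔTm| = 8.0°C; the pair is not acceptable.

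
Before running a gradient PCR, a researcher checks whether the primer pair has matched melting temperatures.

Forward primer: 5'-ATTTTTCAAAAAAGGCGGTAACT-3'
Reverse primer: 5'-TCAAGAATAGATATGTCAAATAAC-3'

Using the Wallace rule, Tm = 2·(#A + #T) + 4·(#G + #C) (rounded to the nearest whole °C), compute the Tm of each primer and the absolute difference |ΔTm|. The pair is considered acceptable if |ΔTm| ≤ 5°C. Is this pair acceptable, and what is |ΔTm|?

Forward: A=9 T=7 G=4 C=3 → Tm = 2·16 + 4·7 = 60°C.
Reverse: A=12 T=6 G=3 C=3 → Tm = 2·18 + 4·6 = 60°C.
|ΔTm| = |60 − 60| = 0°C, ≤ 5°C.

|ΔTm| = 0°C; the pair is acceptable.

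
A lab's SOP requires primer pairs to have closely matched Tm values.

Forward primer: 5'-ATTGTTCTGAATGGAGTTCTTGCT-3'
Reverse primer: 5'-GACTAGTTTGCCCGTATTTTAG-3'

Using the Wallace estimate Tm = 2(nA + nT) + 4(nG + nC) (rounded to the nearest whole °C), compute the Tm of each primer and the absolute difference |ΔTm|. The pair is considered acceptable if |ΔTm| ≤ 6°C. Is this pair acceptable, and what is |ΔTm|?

Forward: A=4 T=11 G=6 C=3 → Tm = 2·15 + 4·9 = 66°C.
Reverse: A=4 T=9 G=5 C=4 → Tm = 2·13 + 4·9 = 62°C.
|ΔTm| = |66 − 62| = 4°C, ≤ 6°C.

|ΔTm| = 4°C; the pair is acceptable.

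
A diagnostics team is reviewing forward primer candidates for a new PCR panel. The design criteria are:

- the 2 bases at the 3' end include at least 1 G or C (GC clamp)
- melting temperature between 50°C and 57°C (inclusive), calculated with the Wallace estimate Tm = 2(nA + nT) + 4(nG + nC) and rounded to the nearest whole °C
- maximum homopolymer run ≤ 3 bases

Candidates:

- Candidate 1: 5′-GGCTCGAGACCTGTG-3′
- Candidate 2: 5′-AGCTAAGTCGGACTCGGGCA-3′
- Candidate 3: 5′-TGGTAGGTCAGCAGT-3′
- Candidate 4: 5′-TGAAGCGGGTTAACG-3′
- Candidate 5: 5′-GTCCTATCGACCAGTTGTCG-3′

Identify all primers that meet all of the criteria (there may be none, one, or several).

Candidate 1 only.

Candidate 1 (15 nt, A=2 T=3 G=6 C=4): 3' end TG has 1 G/C ✓; Tm = 2·5 + 4·10 = 50°C ✓; longest run = 2 ✓ — passes.
Candidate 2 (20 nt, A=5 T=3 G=7 C=5): 3' end CA has 1 G/C ✓; Tm = 2·8 + 4·12 = 64°C, outside 50–57°C ✗; longest run = 3 ✓ — fails.
Candidate 3 (15 nt, A=3 T=4 G=6 C=2): 3' end GT has 1 G/C ✓; Tm = 2·7 + 4·8 = 46°C, outside 50–57°C ✗; longest run = 2 ✓ — fails.
Candidate 4 (15 nt, A=4 T=3 G=6 C=2): 3' end CG has 2 G/C ✓; Tm = 2·7 + 4·8 = 46°C, outside 50–57°C ✗; longest run = 3 ✓ — fails.
Candidate 5 (20 nt, A=3 T=6 G=5 C=6): 3' end CG has 2 G/C ✓; Tm = 2·9 + 4·11 = 62°C, outside 50–57°C ✗; longest run = 2 ✓ — fails.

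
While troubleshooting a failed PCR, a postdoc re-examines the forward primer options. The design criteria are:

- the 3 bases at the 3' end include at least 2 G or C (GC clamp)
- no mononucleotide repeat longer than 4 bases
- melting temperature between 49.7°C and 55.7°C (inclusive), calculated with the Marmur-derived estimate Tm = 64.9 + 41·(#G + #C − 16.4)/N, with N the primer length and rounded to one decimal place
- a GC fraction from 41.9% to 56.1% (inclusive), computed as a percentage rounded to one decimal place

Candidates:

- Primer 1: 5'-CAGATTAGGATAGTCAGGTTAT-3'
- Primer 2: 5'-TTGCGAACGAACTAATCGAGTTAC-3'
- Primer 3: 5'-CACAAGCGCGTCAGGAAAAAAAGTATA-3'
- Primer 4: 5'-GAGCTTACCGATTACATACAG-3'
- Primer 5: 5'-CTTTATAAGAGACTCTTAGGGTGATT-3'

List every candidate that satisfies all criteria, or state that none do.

Primer 4 only.

Primer 1 (22 nt, A=7 T=7 G=6 C=2): 3' end TAT has 0 G/C, need ≥2 ✗; longest run = 2 ✓; Tm = 64.9 + 41·(8 − 16.4)/22 = 49.2°C, outside 49.7–55.7°C ✗; GC 8/22 = 36.4%, outside 41.9–56.1% ✗ — fails.
Primer 2 (24 nt, A=8 T=6 G=5 C=5): 3' end TAC has 1 G/C, need ≥2 ✗; longest run = 2 ✓; Tm = 64.9 + 41·(10 − 16.4)/24 = 54.0°C ✓; GC 10/24 = 41.7%, outside 41.9–56.1% ✗ — fails.
Primer 3 (27 nt, A=13 T=3 G=6 C=5): 3' end ATA has 0 G/C, need ≥2 ✗; longest run = 7, exceeds 4 ✗; Tm = 64.9 + 41·(11 − 16.4)/27 = 56.7°C, outside 49.7–55.7°C ✗; GC 11/27 = 40.7%, outside 41.9–56.1% ✗ — fails.
Primer 4 (21 nt, A=7 T=5 G=4 C=5): 3' end CAG has 2 G/C ✓; longest run = 2 ✓; Tm = 64.9 + 41·(9 − 16.4)/21 = 50.5°C ✓; GC 9/21 = 42.9% ✓ — passes.
Primer 5 (26 nt, A=7 T=10 G=6 C=3): 3' end ATT has 0 G/C, need ≥2 ✗; longest run = 3 ✓; Tm = 64.9 + 41·(9 − 16.4)/26 = 53.2°C ✓; GC 9/26 = 34.6%, outside 41.9–56.1% ✗ — fails.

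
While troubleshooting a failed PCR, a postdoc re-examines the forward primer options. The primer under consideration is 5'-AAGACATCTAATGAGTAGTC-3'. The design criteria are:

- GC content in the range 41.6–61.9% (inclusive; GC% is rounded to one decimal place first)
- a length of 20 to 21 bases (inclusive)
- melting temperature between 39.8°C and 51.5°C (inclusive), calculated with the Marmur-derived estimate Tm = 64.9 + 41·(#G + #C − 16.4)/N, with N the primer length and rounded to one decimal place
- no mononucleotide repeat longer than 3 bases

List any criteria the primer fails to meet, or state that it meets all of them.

Fails: GC content.

Base counts: A=8, T=5, G=4, C=3 (length 20).
GC content: GC 7/20 = 35.0%, outside 41.6–61.9% ✗
length: length 20 ✓
Tm: Tm = 64.9 + 41·(7 − 16.4)/20 = 45.6°C ✓
homopolymer run: longest run = 2 ✓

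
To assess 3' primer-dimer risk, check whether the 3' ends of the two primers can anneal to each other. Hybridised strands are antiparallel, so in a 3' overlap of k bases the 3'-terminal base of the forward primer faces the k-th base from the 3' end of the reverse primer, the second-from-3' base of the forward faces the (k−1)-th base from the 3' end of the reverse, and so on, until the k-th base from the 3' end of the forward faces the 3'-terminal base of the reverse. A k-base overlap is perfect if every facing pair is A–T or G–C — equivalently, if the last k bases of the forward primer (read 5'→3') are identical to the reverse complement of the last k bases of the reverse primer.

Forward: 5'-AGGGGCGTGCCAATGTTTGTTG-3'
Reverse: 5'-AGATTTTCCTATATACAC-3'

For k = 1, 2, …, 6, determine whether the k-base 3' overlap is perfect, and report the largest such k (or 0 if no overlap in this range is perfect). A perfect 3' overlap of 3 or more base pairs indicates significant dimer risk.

Longest perfect overlap: 1 complementary base pair; below the dimer-risk threshold (threshold 3).

Last 6 bases (5'→3') — forward …TTGTTG, reverse …ATACAC.
Reverse complement of the reverse primer's last 6 bases: GTGTAT; its first k bases are the reverse complement of the reverse primer's last k bases, so a perfect k-base overlap needs the forward primer's last k bases to equal them.
Comparing (forward last k vs required): k=1: G vs G ✓; k=2: TG vs GT ✗; k=3: TTG vs GTG ✗; k=4: GTTG vs GTGT ✗; k=5: TGTTG vs GTGTA ✗; k=6: TTGTTG vs GTGTAT ✗.
Only k = 1 is perfect, so the longest perfect 3' overlap is 1.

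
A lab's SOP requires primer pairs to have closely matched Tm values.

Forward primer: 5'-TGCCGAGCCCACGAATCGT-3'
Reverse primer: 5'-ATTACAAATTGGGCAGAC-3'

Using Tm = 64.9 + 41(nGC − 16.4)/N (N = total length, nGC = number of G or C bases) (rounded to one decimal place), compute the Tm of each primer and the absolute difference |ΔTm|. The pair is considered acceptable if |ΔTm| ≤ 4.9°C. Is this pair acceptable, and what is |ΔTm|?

Forward: G+C = 12, N = 19 → Tm = 64.9 + 41·(12 − 16.4)/19 = 55.4°C.
Reverse: G+C = 7, N = 18 → Tm = 64.9 + 41·(7 − 16.4)/18 = 43.5°C.
|ΔTm| = |55.4 − 43.5| = 11.9°C, > 4.9°C.

|ΔTm| = 11.9°C; the pair is not acceptable.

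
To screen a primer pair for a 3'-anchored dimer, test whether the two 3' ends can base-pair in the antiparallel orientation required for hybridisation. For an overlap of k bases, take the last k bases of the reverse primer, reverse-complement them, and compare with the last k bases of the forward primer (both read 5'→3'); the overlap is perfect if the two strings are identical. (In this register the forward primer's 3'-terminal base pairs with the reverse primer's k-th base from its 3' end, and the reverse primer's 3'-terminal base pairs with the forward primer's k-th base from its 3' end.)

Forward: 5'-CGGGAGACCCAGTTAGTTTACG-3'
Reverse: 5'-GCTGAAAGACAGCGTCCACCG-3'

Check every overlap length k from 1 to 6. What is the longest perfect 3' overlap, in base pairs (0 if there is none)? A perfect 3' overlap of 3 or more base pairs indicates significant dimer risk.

Last 6 bases (5'→3') — forward …TTTACG, reverse …CCACCG.
Reverse complement of the reverse primer's last 6 bases: CGGTGG; its first k bases are the reverse complement of the reverse primer's last k bases, so a perfect k-base overlap needs the forward primer's last k bases to equal them.
Comparing (forward last k vs required): k=1: G vs C ✗; k=2: CG vs CG ✓; k=3: ACG vs CGG ✗; k=4: TACG vs CGGT ✗; k=5: TTACG vs CGGTG ✗; k=6: TTTACG vs CGGTGG ✗.
Only k = 2 is perfect, so the longest perfect 3' overlap is 2.

Longest perfect overlap: 2 complementary base pairs; below the dimer-risk threshold (threshold 3).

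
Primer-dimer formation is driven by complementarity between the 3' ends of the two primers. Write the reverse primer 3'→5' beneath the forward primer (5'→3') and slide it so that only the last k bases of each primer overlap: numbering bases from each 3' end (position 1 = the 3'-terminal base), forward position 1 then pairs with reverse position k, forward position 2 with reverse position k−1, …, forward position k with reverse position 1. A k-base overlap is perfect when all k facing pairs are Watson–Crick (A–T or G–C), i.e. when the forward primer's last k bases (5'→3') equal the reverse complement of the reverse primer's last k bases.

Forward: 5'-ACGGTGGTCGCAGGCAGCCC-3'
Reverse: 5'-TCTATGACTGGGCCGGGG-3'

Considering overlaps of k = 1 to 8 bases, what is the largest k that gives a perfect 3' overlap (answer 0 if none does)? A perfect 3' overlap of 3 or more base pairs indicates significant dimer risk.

Last 8 bases (5'→3') — forward …GGCAGCCC, reverse …GGCCGGGG.
Reverse complement of the reverse primer's last 8 bases: CCCCGGCC; its first k bases are the reverse complement of the reverse primer's last k bases, so a perfect k-base overlap needs the forward primer's last k bases to equal them.
Comparing (forward last k vs required): k=1: C vs C ✓; k=2: CC vs CC ✓; k=3: CCC vs CCC ✓; k=4: GCCC vs CCCC ✗; k=5: AGCCC vs CCCCG ✗; k=6: CAGCCC vs CCCCGG ✗; k=7: GCAGCCC vs CCCCGGC ✗; k=8: GGCAGCCC vs CCCCGGCC ✗.
Perfect overlaps at k = 1, 2, 3; the largest is 3.

Longest perfect overlap: 3 complementary base pairs; significant dimer risk (threshold 3).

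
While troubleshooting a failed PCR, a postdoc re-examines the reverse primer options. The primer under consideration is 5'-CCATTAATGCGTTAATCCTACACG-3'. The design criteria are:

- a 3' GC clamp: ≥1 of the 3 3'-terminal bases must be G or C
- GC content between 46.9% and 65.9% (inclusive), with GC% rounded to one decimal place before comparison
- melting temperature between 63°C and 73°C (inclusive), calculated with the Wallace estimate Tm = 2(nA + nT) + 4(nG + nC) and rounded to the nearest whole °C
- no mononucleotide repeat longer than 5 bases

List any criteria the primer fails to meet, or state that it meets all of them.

Fails: GC content.

Base counts: A=7, T=7, G=3, C=7 (length 24).
GC clamp: 3' end ACG has 2 G/C ✓
GC content: GC 10/24 = 41.7%, outside 46.9–65.9% ✗
Tm: Tm = 2·14 + 4·10 = 68°C ✓
homopolymer run: longest run = 2 ✓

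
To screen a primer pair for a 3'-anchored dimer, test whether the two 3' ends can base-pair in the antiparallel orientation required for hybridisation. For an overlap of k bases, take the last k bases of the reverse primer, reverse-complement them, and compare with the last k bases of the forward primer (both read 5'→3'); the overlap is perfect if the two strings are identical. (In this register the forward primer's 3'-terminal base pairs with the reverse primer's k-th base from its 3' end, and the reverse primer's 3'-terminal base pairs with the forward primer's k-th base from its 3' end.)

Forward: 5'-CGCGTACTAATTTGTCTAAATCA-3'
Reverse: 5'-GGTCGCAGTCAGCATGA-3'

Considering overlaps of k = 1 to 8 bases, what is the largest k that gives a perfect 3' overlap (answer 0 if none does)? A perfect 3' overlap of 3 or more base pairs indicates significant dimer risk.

Longest perfect overlap: 3 complementary base pairs; significant dimer risk (threshold 3).

Last 8 bases (5'→3') — forward …CTAAATCA, reverse …CAGCATGA.
Reverse complement of the reverse primer's last 8 bases: TCATGCTG; its first k bases are the reverse complement of the reverse primer's last k bases, so a perfect k-base overlap needs the forward primer's last k bases to equal them.
Comparing (forward last k vs required): k=1: A vs T ✗; k=2: CA vs TC ✗; k=3: TCA vs TCA ✓; k=4: ATCA vs TCAT ✗; k=5: AATCA vs TCATG ✗; k=6: AAATCA vs TCATGC ✗; k=7: TAAATCA vs TCATGCT ✗; k=8: CTAAATCA vs TCATGCTG ✗.
Only k = 3 is perfect, so the longest perfect 3' overlap is 3.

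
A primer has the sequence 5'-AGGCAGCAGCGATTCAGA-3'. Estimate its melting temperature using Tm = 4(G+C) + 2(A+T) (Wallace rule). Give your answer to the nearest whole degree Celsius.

56°C

Base counts: A=6, T=2, G=6, C=4 (length 18).
Tm = 2·(6+2) + 4·(6+4) = 2·8 + 4·10 = 16 + 40 = 56°C.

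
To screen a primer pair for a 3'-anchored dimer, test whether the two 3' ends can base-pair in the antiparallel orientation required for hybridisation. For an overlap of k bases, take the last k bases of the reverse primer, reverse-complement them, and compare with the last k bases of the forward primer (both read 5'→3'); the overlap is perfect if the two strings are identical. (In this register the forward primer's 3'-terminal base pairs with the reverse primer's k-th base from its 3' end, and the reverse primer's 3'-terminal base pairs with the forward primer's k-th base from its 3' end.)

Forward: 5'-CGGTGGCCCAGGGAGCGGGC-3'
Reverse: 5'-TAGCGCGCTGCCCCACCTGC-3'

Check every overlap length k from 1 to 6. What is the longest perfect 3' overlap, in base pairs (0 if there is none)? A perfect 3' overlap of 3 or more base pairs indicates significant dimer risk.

Last 6 bases (5'→3') — forward …GCGGGC, reverse …ACCTGC.
Reverse complement of the reverse primer's last 6 bases: GCAGGT; its first k bases are the reverse complement of the reverse primer's last k bases, so a perfect k-base overlap needs the forward primer's last k bases to equal them.
Comparing (forward last k vs required): k=1: C vs G ✗; k=2: GC vs GC ✓; k=3: GGC vs GCA ✗; k=4: GGGC vs GCAG ✗; k=5: CGGGC vs GCAGG ✗; k=6: GCGGGC vs GCAGGT ✗.
Only k = 2 is perfect, so the longest perfect 3' overlap is 2.

Longest perfect overlap: 2 complementary base pairs; below the dimer-risk threshold (threshold 3).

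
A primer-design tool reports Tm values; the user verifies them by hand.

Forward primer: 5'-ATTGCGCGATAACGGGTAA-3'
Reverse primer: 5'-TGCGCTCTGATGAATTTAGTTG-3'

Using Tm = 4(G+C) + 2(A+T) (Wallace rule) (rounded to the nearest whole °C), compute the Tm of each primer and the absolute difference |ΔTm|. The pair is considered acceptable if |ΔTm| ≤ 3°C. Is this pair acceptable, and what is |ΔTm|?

|ΔTm| = 6°C; the pair is not acceptable.

Forward: A=6 T=4 G=6 C=3 → Tm = 2·10 + 4·9 = 56°C.
Reverse: A=4 T=9 G=6 C=3 → Tm = 2·13 + 4·9 = 62°C.
|ΔTm| = |56 − 62| = 6°C, > 3°C.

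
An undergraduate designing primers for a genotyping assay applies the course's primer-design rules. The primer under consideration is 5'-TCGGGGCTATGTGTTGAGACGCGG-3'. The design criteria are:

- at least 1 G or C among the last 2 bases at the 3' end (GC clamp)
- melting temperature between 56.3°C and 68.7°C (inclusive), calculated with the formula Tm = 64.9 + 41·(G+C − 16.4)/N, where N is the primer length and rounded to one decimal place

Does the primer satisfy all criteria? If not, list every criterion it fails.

Base counts: A=3, T=6, G=11, C=4 (length 24).
GC clamp: 3' end GG has 2 G/C ✓
Tm: Tm = 64.9 + 41·(15 − 16.4)/24 = 62.5°C ✓

Meets all criteria.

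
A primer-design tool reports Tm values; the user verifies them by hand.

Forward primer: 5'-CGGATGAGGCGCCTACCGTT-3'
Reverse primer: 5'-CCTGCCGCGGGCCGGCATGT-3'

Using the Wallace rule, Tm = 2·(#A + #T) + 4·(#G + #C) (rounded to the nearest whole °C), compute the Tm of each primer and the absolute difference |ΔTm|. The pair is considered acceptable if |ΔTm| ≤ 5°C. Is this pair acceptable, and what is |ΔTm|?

Forward: A=3 T=4 G=7 C=6 → Tm = 2·7 + 4·13 = 66°C.
Reverse: A=1 T=3 G=8 C=8 → Tm = 2·4 + 4·16 = 72°C.
|ΔTm| = |66 − 72| = 6°C, > 5°C.

|ΔTm| = 6°C; the pair is not acceptable.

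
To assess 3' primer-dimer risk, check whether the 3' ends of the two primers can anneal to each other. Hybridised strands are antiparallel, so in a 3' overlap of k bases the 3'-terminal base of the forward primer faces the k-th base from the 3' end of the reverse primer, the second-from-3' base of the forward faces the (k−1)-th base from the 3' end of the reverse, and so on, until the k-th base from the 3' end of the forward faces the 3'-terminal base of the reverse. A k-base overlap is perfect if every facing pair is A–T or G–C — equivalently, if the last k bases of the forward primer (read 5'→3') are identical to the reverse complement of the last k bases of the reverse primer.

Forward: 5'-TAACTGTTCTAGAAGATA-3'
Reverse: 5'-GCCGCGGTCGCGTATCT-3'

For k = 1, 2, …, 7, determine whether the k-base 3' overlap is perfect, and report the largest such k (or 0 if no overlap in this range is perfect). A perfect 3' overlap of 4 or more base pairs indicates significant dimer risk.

Longest perfect overlap: 5 complementary base pairs; significant dimer risk (threshold 4).

Last 7 bases (5'→3') — forward …GAAGATA, reverse …CGTATCT.
Reverse complement of the reverse primer's last 7 bases: AGATACG; its first k bases are the reverse complement of the reverse primer's last k bases, so a perfect k-base overlap needs the forward primer's last k bases to equal them.
Comparing (forward last k vs required): k=1: A vs A ✓; k=2: TA vs AG ✗; k=3: ATA vs AGA ✗; k=4: GATA vs AGAT ✗; k=5: AGATA vs AGATA ✓; k=6: AAGATA vs AGATAC ✗; k=7: GAAGATA vs AGATACG ✗.
Perfect overlaps at k = 1, 5; the largest is 5.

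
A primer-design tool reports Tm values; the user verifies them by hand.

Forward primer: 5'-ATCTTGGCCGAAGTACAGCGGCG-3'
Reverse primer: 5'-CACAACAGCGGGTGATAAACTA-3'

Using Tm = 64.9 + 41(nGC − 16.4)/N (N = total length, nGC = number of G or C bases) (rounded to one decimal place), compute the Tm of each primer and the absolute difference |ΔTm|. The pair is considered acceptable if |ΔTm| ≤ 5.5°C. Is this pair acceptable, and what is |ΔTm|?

Forward: G+C = 14, N = 23 → Tm = 64.9 + 41·(14 − 16.4)/23 = 60.6°C.
Reverse: G+C = 10, N = 22 → Tm = 64.9 + 41·(10 − 16.4)/22 = 53.0°C.
|ΔTm| = |60.6 − 53.0| = 7.6°C, > 5.5°C.

|ΔTm| = 7.6°C; the pair is not acceptable.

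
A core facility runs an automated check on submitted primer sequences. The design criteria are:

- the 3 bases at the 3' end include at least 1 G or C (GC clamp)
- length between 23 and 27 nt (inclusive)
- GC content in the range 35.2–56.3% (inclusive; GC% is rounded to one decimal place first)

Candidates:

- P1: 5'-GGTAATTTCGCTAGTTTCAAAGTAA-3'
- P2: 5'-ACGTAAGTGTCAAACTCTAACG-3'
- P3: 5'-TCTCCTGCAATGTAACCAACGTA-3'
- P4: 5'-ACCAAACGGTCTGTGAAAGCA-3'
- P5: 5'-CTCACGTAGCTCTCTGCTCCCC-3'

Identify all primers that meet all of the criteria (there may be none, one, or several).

P3 only.

P1 (25 nt, A=8 T=9 G=5 C=3): 3' end TAA has 0 G/C, need ≥1 ✗; length 25 ✓; GC 8/25 = 32.0%, outside 35.2–56.3% ✗ — fails.
P2 (22 nt, A=8 T=5 G=4 C=5): 3' end ACG has 2 G/C ✓; length 22, outside 23–27 ✗; GC 9/22 = 40.9% ✓ — fails.
P3 (23 nt, A=7 T=6 G=3 C=7): 3' end GTA has 1 G/C ✓; length 23 ✓; GC 10/23 = 43.5% ✓ — passes.
P4 (21 nt, A=8 T=3 G=5 C=5): 3' end GCA has 2 G/C ✓; length 21, outside 23–27 ✗; GC 10/21 = 47.6% ✓ — fails.
P5 (22 nt, A=2 T=6 G=3 C=11): 3' end CCC has 3 G/C ✓; length 22, outside 23–27 ✗; GC 14/22 = 63.6%, outside 35.2–56.3% ✗ — fails.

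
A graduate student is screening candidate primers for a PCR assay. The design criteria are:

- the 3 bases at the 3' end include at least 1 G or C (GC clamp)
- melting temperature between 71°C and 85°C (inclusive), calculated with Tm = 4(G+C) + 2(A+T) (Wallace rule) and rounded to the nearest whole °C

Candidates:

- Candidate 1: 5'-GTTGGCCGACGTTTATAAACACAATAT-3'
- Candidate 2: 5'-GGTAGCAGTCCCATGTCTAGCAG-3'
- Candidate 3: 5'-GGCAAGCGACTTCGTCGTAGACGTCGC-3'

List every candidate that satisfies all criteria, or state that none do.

Candidate 1 (27 nt, A=9 T=8 G=5 C=5): 3' end TAT has 0 G/C, need ≥1 ✗; Tm = 2·17 + 4·10 = 74°C ✓ — fails.
Candidate 2 (23 nt, A=5 T=5 G=7 C=6): 3' end CAG has 2 G/C ✓; Tm = 2·10 + 4·13 = 72°C ✓ — passes.
Candidate 3 (27 nt, A=5 T=5 G=9 C=8): 3' end CGC has 3 G/C ✓; Tm = 2·10 + 4·17 = 88°C, outside 71–85°C ✗ — fails.

Candidate 2 only.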